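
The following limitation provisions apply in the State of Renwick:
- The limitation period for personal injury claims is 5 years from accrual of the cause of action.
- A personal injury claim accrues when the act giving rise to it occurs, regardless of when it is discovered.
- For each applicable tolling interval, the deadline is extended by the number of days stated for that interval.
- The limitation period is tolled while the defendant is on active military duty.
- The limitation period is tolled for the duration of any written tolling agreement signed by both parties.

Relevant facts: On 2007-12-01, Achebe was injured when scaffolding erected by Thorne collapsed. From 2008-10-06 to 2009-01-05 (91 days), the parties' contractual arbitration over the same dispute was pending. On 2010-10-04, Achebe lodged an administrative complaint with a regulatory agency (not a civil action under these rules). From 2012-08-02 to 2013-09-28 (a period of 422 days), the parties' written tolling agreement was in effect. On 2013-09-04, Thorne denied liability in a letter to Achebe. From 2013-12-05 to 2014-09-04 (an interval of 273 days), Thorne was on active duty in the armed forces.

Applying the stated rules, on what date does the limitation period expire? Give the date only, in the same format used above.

2014-10-27

The limitation period began to run on 2007-12-01.
The untolled deadline — 5 years after 2007-12-01 — is 2012-12-01.
Because the written tolling agreement ran from 2012-08-02 to 2013-09-28, the deadline is extended by 422 days to 2014-01-27.
The period was tolled for 273 days by the defendant's active military service (2013-12-05 to 2014-09-04), pushing the deadline to 2014-10-27.
The pending related arbitration from 2008-10-06 to 2009-01-05 does not toll the period, because no stated rule makes a pending arbitration a tolling event.
The other events in the timeline have no effect on the limitation period under the stated rules.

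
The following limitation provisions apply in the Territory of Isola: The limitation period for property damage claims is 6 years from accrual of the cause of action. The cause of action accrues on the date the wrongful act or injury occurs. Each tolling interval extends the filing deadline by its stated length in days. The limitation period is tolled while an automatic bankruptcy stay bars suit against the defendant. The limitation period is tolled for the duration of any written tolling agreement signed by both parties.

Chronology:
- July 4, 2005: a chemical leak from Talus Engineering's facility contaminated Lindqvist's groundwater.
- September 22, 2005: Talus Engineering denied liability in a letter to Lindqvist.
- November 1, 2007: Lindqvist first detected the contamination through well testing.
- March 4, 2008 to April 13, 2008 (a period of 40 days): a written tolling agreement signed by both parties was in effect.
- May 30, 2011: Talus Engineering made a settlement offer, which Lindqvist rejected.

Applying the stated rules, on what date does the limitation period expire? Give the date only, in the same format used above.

August 13, 2011

The claim accrued on July 4, 2005, when the wrongful act occurred; under the stated occurrence rule the November 1, 2007 discovery does not delay accrual.
6 years from July 4, 2005 is July 4, 2011.
The written tolling agreement from March 4, 2008 to April 13, 2008 tolled the period for 40 days, extending the deadline to August 13, 2011.
None of the other events listed affects the running of the period under the stated rules.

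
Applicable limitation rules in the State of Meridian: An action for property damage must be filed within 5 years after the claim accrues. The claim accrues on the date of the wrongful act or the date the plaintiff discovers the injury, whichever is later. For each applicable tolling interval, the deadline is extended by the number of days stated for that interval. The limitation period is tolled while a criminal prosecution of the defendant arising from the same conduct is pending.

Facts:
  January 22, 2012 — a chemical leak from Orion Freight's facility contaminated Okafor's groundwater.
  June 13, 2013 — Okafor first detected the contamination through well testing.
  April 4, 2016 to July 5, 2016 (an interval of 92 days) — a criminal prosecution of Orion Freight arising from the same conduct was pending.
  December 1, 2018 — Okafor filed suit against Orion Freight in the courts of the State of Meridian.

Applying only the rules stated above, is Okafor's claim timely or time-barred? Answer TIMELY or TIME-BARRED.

The claim accrued on June 13, 2013 — the later of the January 22, 2012 act and the June 13, 2013 discovery.
The untolled deadline — 5 years after June 13, 2013 — is June 13, 2018.
The period was tolled for 92 days by the pending criminal prosecution (April 4, 2016 to July 5, 2016), pushing the deadline to September 13, 2018.
Filing on December 1, 2018 missed the September 13, 2018 deadline — the action is time-barred.

TIME-BARRED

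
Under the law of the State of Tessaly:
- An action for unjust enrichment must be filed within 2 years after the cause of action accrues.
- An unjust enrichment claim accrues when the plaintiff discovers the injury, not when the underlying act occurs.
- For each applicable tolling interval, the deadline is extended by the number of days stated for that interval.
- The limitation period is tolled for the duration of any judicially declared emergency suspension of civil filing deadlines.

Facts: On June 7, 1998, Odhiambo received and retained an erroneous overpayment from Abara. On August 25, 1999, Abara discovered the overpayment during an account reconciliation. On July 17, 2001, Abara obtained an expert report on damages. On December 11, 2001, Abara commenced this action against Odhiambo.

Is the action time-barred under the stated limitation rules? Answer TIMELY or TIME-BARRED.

TIME-BARRED

Under the discovery rule, the claim accrued on August 25, 1999, when Abara discovered the injury — not on the June 7, 1998 date of the underlying act.
2 years from August 25, 1999 is August 25, 2001.
The other events in the timeline have no effect on the limitation period under the stated rules.
Filing on December 11, 2001 missed the August 25, 2001 deadline — the action is time-barred.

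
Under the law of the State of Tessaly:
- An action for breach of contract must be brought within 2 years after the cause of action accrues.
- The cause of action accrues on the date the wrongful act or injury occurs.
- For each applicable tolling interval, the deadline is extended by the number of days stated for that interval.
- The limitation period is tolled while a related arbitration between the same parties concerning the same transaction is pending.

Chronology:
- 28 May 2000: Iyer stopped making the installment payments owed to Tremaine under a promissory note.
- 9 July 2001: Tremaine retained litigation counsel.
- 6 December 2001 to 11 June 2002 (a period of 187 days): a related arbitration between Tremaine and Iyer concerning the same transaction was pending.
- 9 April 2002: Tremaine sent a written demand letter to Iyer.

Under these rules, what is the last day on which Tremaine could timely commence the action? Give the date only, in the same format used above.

The cause of action accrued on 28 May 2000, the date of the act.
Adding the 2 years base period to 28 May 2000 gives a deadline of 28 May 2002, before any tolling.
Because the pending related arbitration ran from 6 December 2001 to 11 June 2002, the deadline is extended by 187 days to 1 December 2002.
The other events in the timeline have no effect on the limitation period under the stated rules.

1 December 2002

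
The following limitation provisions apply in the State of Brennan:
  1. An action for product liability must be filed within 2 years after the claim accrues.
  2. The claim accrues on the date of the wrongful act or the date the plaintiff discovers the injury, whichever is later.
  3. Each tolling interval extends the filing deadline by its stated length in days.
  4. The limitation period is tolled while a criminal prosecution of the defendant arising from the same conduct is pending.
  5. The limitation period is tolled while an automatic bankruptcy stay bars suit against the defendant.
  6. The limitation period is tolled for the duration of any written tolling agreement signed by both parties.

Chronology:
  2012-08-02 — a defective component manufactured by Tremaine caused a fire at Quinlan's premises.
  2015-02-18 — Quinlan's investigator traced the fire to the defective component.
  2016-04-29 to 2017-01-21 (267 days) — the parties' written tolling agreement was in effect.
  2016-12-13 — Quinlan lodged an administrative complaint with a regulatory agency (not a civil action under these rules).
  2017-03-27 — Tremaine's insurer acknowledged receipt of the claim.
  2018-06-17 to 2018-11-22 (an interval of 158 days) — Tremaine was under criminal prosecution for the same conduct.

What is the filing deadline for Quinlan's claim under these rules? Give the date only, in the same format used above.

2017-11-12

Taking the later of the act (2012-08-02) and discovery (2015-02-18), the claim accrued on 2015-02-18.
The untolled deadline — 2 years after 2015-02-18 — is 2017-02-18.
Because the written tolling agreement ran from 2016-04-29 to 2017-01-21, the deadline is extended by 267 days to 2017-11-12.
The pending criminal prosecution starting 2018-06-17 came too late — the period had run on 2017-11-12 — and so does not extend the deadline.
Nothing else in the chronology tolls or restarts the period.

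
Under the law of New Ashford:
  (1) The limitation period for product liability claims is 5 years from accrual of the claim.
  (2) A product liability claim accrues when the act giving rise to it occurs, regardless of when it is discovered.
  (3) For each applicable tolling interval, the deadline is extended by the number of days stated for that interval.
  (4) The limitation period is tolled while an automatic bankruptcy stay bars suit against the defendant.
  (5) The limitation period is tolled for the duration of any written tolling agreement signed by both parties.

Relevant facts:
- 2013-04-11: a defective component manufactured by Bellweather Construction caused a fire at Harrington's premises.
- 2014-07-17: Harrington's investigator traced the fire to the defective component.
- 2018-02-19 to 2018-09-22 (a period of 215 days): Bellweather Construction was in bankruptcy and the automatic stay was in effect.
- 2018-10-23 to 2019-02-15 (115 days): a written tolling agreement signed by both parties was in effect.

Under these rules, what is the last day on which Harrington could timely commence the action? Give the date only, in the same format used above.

The claim accrued on 2013-04-11, when the wrongful act occurred; under the stated occurrence rule the 2014-07-17 discovery does not delay accrual.
The untolled deadline — 5 years after 2013-04-11 — is 2018-04-11.
Because the automatic bankruptcy stay ran from 2018-02-19 to 2018-09-22, the deadline is extended by 215 days to 2018-11-12.
The period was tolled for 115 days by the written tolling agreement (2018-10-23 to 2019-02-15), pushing the deadline to 2019-03-07.

2019-03-07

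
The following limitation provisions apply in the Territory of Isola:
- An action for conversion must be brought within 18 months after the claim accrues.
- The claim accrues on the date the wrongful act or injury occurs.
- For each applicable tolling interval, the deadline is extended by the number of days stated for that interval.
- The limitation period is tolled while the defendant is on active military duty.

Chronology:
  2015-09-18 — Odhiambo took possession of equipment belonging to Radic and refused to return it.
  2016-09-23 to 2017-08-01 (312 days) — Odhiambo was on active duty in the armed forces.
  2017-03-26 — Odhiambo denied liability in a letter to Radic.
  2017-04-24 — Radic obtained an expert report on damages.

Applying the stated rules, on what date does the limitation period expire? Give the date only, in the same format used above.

2018-01-24

The claim accrued on 2015-09-18, the date of the act.
Adding the 18 months base period to 2015-09-18 gives a deadline of 2017-03-18, before any tolling.
Because the defendant's active military service ran from 2016-09-23 to 2017-08-01, the deadline is extended by 312 days to 2018-01-24.
The other events in the timeline have no effect on the limitation period under the stated rules.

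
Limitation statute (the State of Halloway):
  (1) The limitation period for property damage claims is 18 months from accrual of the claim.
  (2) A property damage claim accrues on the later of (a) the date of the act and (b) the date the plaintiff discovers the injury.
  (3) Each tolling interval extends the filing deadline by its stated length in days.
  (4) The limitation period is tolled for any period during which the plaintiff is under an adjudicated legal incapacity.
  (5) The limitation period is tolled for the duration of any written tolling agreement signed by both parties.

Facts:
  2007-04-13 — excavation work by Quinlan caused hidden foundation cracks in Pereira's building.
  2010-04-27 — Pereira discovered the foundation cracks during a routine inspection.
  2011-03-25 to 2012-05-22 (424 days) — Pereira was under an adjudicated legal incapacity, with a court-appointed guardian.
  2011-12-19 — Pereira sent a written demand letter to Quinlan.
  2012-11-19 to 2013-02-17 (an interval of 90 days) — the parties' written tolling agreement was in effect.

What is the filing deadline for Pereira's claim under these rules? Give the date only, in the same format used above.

Because discovery on 2010-04-27 post-dates the 2007-04-13 act, accrual under the later-of rule falls on 2010-04-27.
18 months from 2010-04-27 is 2011-10-27.
The plaintiff's legal incapacity from 2011-03-25 to 2012-05-22 tolled the period for 424 days, extending the deadline to 2012-12-24.
The written tolling agreement from 2012-11-19 to 2013-02-17 tolled the period for 90 days, extending the deadline to 2013-03-24.
The other events in the timeline have no effect on the limitation period under the stated rules.

2013-03-24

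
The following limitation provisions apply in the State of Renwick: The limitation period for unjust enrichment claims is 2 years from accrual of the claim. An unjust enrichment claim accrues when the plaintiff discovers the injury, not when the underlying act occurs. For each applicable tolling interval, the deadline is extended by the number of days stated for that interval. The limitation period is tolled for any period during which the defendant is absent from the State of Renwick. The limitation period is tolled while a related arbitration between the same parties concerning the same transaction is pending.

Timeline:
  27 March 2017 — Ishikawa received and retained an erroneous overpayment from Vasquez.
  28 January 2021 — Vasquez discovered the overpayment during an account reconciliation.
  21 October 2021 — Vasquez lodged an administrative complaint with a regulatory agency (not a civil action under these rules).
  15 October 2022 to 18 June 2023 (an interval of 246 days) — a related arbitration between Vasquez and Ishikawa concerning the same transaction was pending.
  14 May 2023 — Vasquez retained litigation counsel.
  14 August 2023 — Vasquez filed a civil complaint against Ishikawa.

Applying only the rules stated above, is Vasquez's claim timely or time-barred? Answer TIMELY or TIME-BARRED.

TIMELY

Under the discovery rule, the claim accrued on 28 January 2021, when Vasquez discovered the injury — not on the 27 March 2017 date of the underlying act.
The untolled deadline — 2 years after 28 January 2021 — is 28 January 2023.
Because the pending related arbitration ran from 15 October 2022 to 18 June 2023, the deadline is extended by 246 days to 1 October 2023.
None of the other events listed affects the running of the period under the stated rules.
Filing on 14 August 2023 beat the 1 October 2023 deadline — the action is timely.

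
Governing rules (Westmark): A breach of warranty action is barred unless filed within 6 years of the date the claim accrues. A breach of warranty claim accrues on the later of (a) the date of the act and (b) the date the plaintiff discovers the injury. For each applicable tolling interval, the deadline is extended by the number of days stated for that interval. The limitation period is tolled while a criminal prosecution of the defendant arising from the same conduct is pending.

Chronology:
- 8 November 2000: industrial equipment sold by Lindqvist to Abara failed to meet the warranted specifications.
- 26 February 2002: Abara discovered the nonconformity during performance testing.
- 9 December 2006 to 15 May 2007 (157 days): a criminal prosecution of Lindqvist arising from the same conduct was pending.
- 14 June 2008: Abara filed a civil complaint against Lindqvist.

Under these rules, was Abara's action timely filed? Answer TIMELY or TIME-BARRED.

TIMELY

The claim accrued on 26 February 2002 — the later of the 8 November 2000 act and the 26 February 2002 discovery.
Adding the 6 years base period to 26 February 2002 gives a deadline of 26 February 2008, before any tolling.
The pending criminal prosecution from 9 December 2006 to 15 May 2007 tolled the period for 157 days, extending the deadline to 1 August 2008.
Filing on 14 June 2008 beat the 1 August 2008 deadline — the action is timely.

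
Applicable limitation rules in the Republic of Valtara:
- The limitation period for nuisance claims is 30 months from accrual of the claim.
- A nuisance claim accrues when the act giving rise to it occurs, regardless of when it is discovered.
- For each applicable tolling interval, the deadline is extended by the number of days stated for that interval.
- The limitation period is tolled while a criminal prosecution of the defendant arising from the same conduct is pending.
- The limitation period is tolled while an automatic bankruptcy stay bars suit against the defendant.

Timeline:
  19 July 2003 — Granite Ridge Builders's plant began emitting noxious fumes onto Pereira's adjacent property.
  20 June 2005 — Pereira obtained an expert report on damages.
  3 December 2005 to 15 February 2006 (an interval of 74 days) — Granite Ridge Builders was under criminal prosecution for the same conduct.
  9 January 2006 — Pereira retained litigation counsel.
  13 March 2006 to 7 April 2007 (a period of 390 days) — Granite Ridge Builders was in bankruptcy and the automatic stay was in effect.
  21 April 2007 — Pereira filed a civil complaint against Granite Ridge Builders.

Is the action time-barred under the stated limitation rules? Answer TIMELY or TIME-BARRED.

TIMELY

The limitation period began to run on 19 July 2003.
30 months from 19 July 2003 is 19 January 2006.
Because the pending criminal prosecution ran from 3 December 2005 to 15 February 2006, the deadline is extended by 74 days to 3 April 2006.
Because the automatic bankruptcy stay ran from 13 March 2006 to 7 April 2007, the deadline is extended by 390 days to 28 April 2007.
None of the other events listed affects the running of the period under the stated rules.
Pereira filed on 21 April 2007, before the 28 April 2007 deadline, so the action is timely.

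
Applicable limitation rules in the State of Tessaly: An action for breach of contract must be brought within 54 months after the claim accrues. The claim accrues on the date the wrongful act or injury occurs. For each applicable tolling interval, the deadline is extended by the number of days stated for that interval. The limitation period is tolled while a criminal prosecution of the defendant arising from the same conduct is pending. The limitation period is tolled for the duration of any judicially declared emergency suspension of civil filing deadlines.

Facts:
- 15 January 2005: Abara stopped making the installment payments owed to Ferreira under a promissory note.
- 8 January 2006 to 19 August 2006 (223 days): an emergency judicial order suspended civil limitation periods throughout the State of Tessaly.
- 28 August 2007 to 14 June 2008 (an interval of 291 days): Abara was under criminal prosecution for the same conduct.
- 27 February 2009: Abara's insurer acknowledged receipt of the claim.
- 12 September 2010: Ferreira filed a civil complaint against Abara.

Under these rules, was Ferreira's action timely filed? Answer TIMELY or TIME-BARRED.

The claim accrued on 15 January 2005, the date of the act.
54 months from 15 January 2005 is 15 July 2009.
The emergency suspension of filing deadlines from 8 January 2006 to 19 August 2006 tolled the period for 223 days, extending the deadline to 23 February 2010.
The period was tolled for 291 days by the pending criminal prosecution (28 August 2007 to 14 June 2008), pushing the deadline to 11 December 2010.
Nothing else in the chronology tolls or restarts the period.
The 12 September 2010 filing precedes the 11 December 2010 deadline; the claim is timely.

TIMELY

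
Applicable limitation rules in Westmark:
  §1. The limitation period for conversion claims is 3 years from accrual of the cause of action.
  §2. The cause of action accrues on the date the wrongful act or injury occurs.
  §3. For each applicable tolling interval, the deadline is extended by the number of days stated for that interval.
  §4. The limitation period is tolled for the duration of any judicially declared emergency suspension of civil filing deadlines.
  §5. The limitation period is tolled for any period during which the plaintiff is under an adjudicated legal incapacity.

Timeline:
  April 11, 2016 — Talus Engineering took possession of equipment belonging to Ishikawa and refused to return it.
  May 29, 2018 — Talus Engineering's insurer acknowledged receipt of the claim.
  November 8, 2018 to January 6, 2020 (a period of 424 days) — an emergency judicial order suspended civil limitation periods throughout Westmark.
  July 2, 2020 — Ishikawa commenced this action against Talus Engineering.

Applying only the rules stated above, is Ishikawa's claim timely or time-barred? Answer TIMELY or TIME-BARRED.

TIME-BARRED

The cause of action accrued on April 11, 2016, the date of the act.
3 years from April 11, 2016 is April 11, 2019.
Because the emergency suspension of filing deadlines ran from November 8, 2018 to January 6, 2020, the deadline is extended by 424 days to June 8, 2020.
The other events in the timeline have no effect on the limitation period under the stated rules.
Filing on July 2, 2020 missed the June 8, 2020 deadline — the action is time-barred.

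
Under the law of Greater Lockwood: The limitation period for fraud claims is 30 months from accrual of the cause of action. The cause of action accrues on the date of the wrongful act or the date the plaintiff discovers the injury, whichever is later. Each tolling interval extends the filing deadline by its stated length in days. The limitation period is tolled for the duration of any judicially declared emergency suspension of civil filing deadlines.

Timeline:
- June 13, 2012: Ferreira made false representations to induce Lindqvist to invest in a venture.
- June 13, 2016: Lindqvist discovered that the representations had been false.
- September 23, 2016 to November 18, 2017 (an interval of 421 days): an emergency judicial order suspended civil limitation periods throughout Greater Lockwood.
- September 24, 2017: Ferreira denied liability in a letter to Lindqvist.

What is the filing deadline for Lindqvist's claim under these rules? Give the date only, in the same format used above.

Because discovery on June 13, 2016 post-dates the June 13, 2012 act, accrual under the later-of rule falls on June 13, 2016.
30 months from June 13, 2016 is December 13, 2018.
Because the emergency suspension of filing deadlines ran from September 23, 2016 to November 18, 2017, the deadline is extended by 421 days to February 7, 2020.
Nothing else in the chronology tolls or restarts the period.

February 7, 2020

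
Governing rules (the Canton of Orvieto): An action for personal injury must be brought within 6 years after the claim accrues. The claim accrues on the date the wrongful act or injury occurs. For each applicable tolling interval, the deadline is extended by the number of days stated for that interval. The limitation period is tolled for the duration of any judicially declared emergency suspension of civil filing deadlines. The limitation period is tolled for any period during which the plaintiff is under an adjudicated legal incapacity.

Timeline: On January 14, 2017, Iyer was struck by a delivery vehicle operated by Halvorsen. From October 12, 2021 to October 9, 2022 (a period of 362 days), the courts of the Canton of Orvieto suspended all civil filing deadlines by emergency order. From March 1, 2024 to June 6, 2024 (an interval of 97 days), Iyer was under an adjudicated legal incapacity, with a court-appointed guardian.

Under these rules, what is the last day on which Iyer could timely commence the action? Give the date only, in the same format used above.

January 11, 2024

The claim accrued on January 14, 2017, when the wrongful act occurred.
6 years from January 14, 2017 is January 14, 2023.
The emergency suspension of filing deadlines from October 12, 2021 to October 9, 2022 tolled the period for 362 days, extending the deadline to January 11, 2024.
By the time the plaintiff's legal incapacity began on March 1, 2024, the limitation period had already expired on January 11, 2024; that interval cannot revive it.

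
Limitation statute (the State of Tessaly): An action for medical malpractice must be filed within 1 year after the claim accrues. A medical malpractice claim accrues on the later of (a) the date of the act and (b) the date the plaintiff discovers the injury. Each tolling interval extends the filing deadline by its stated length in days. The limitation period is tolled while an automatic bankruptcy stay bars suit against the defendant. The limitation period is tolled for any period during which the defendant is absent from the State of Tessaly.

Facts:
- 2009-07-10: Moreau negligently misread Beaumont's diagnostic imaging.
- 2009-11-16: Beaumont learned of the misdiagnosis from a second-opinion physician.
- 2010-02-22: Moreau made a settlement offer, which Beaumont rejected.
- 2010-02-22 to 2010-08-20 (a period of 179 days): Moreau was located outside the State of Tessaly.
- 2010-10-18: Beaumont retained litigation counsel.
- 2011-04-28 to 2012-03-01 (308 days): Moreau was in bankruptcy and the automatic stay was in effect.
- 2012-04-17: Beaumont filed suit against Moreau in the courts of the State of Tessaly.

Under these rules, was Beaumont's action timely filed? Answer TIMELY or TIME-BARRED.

Taking the later of the act (2009-07-10) and discovery (2009-11-16), the claim accrued on 2009-11-16.
The untolled deadline — 1 year after 2009-11-16 — is 2010-11-16.
Because the defendant's absence from the jurisdiction ran from 2010-02-22 to 2010-08-20, the deadline is extended by 179 days to 2011-05-14.
Because the automatic bankruptcy stay ran from 2011-04-28 to 2012-03-01, the deadline is extended by 308 days to 2012-03-17.
Nothing else in the chronology tolls or restarts the period.
The 2012-04-17 filing falls after the 2012-03-17 deadline; the claim is time-barred.

TIME-BARRED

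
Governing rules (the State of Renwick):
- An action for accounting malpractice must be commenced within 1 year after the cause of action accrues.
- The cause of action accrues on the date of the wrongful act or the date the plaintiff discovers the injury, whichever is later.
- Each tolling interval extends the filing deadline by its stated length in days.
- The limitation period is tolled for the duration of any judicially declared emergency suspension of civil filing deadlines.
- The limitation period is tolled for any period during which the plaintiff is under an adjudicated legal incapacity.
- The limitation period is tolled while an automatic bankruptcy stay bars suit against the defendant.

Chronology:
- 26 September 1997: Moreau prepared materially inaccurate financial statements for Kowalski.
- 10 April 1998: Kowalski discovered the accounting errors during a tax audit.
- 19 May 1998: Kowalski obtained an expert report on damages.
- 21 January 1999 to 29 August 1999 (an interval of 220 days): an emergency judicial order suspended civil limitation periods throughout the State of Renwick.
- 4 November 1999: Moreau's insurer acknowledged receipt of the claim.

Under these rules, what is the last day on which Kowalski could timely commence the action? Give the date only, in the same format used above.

16 November 1999

Because discovery on 10 April 1998 post-dates the 26 September 1997 act, accrual under the later-of rule falls on 10 April 1998.
The untolled deadline — 1 year after 10 April 1998 — is 10 April 1999.
The emergency suspension of filing deadlines from 21 January 1999 to 29 August 1999 tolled the period for 220 days, extending the deadline to 16 November 1999.
The other events in the timeline have no effect on the limitation period under the stated rules.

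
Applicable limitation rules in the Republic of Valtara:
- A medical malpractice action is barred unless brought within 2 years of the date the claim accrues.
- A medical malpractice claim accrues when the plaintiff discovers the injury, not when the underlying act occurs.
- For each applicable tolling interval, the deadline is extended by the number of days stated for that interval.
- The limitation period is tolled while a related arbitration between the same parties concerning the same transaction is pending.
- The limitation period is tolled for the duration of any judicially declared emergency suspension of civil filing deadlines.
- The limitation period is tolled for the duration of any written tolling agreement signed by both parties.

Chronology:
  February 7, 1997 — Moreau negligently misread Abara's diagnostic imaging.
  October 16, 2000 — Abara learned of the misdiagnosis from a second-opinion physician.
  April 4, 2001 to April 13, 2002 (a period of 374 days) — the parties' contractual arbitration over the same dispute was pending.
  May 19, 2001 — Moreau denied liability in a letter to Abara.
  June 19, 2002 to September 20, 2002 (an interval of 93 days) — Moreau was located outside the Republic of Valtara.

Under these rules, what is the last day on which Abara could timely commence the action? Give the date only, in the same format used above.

October 25, 2003

The claim did not accrue until Abara discovered the injury on October 16, 2000; the February 7, 1997 act date does not start the clock under the stated rule.
The untolled deadline — 2 years after October 16, 2000 — is October 16, 2002.
The pending related arbitration from April 4, 2001 to April 13, 2002 tolled the period for 374 days, extending the deadline to October 25, 2003.
The defendant's absence from the jurisdiction from June 19, 2002 to September 20, 2002 does not toll the period, because no stated rule makes the defendant's absence a tolling event.
The other events in the timeline have no effect on the limitation period under the stated rules.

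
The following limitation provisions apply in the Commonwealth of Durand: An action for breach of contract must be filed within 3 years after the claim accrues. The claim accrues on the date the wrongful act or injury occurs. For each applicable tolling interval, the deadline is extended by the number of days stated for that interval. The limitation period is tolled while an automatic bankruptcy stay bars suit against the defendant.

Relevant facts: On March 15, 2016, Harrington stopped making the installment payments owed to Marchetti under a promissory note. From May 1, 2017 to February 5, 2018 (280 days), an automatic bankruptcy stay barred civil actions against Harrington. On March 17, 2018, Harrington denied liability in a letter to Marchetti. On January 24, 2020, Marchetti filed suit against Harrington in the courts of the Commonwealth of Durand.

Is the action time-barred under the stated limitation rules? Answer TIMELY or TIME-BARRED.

TIME-BARRED

The claim accrued on March 15, 2016, when the wrongful act occurred.
The untolled deadline — 3 years after March 15, 2016 — is March 15, 2019.
The automatic bankruptcy stay from May 1, 2017 to February 5, 2018 tolled the period for 280 days, extending the deadline to December 20, 2019.
Nothing else in the chronology tolls or restarts the period.
Marchetti filed on January 24, 2020, after the December 20, 2019 deadline, so the action is time-barred.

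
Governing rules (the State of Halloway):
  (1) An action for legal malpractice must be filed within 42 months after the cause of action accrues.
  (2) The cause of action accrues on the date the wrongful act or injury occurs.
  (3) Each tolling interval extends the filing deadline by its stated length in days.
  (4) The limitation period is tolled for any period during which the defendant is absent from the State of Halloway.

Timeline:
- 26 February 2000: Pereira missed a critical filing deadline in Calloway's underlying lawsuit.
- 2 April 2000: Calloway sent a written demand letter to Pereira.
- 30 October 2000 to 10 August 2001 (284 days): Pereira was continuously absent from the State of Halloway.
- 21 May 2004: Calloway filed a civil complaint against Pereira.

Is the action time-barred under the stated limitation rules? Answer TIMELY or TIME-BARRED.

TIMELY

The claim accrued on 26 February 2000, when the wrongful act occurred.
The untolled deadline — 42 months after 26 February 2000 — is 26 August 2003.
The defendant's absence from the jurisdiction from 30 October 2000 to 10 August 2001 tolled the period for 284 days, extending the deadline to 5 June 2004.
The other events in the timeline have no effect on the limitation period under the stated rules.
Filing on 21 May 2004 beat the 5 June 2004 deadline — the action is timely.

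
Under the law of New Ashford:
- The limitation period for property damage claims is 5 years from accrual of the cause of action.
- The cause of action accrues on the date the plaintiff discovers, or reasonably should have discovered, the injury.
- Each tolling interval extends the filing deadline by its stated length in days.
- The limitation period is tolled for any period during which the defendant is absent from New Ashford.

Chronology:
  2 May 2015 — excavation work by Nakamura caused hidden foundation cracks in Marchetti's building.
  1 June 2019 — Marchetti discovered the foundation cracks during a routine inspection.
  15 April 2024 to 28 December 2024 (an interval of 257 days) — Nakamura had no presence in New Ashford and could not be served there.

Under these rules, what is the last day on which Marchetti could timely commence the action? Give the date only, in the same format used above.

The claim did not accrue until Marchetti discovered the injury on 1 June 2019; the 2 May 2015 act date does not start the clock under the stated rule.
The untolled deadline — 5 years after 1 June 2019 — is 1 June 2024.
Because the defendant's absence from the jurisdiction ran from 15 April 2024 to 28 December 2024, the deadline is extended by 257 days to 13 February 2025.

13 February 2025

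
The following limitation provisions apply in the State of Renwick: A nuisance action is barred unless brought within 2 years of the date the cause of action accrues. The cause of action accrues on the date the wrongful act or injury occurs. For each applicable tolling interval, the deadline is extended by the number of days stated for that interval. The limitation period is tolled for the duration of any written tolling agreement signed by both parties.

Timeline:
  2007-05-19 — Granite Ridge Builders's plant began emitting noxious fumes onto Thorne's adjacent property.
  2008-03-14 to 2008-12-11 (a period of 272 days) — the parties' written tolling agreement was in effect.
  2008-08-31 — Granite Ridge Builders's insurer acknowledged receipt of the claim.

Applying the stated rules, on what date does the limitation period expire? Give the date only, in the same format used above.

The claim accrued on 2007-05-19, when the wrongful act occurred.
The untolled deadline — 2 years after 2007-05-19 — is 2009-05-19.
Because the written tolling agreement ran from 2008-03-14 to 2008-12-11, the deadline is extended by 272 days to 2010-02-15.
Nothing else in the chronology tolls or restarts the period.

2010-02-15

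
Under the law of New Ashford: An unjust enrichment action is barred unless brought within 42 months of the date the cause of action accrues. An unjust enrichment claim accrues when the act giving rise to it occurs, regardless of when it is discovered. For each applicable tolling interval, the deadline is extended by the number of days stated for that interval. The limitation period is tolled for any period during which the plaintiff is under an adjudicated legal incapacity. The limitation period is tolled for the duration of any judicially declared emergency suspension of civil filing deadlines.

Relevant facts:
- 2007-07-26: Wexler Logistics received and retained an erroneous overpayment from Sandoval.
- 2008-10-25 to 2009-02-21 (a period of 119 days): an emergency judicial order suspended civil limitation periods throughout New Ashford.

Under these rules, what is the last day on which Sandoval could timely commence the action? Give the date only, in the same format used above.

The cause of action accrued on 2007-07-26, the date of the act.
42 months from 2007-07-26 is 2011-01-26.
The period was tolled for 119 days by the emergency suspension of filing deadlines (2008-10-25 to 2009-02-21), pushing the deadline to 2011-05-25.

2011-05-25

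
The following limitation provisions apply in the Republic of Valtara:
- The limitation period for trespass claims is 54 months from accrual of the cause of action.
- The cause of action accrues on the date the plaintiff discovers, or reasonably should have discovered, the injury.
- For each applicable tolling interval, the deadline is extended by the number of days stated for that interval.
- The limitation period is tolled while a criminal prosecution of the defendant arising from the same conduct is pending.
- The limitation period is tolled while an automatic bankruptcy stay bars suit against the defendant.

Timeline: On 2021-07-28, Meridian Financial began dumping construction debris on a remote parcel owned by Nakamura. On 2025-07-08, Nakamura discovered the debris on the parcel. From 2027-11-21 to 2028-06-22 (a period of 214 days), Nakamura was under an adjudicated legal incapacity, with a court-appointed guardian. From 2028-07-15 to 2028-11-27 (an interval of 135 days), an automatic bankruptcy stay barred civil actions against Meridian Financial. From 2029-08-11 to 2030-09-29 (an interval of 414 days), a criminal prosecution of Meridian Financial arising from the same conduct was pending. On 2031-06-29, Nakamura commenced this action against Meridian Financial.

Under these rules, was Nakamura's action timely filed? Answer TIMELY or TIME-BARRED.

TIMELY

Accrual is tied to discovery, so the period began on 2025-07-08 rather than on 2021-07-28 when the act occurred.
54 months from 2025-07-08 is 2030-01-08.
The automatic bankruptcy stay from 2028-07-15 to 2028-11-27 tolled the period for 135 days, extending the deadline to 2030-05-23.
Because the pending criminal prosecution ran from 2029-08-11 to 2030-09-29, the deadline is extended by 414 days to 2031-07-11.
The plaintiff's legal incapacity from 2027-11-21 to 2028-06-22 does not toll the period, because no stated rule makes the plaintiff's incapacity a tolling event.
Nakamura filed on 2031-06-29, before the 2031-07-11 deadline, so the action is timely.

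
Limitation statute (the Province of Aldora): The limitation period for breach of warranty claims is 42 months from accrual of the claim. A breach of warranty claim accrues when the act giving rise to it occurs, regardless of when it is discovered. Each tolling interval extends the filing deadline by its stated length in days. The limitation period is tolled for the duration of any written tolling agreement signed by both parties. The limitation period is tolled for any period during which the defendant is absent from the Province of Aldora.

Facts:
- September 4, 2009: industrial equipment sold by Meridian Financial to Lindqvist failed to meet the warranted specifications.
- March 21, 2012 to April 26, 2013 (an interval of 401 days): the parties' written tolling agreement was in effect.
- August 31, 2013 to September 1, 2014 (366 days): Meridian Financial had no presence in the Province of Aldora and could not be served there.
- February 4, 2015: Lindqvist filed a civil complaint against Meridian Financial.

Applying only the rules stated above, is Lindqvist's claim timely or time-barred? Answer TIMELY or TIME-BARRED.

TIMELY

The claim accrued on September 4, 2009, the date of the act.
Adding the 42 months base period to September 4, 2009 gives a deadline of March 4, 2013, before any tolling.
The written tolling agreement from March 21, 2012 to April 26, 2013 tolled the period for 401 days, extending the deadline to April 9, 2014.
The defendant's absence from the jurisdiction from August 31, 2013 to September 1, 2014 tolled the period for 366 days, extending the deadline to April 10, 2015.
The February 4, 2015 filing precedes the April 10, 2015 deadline; the claim is timely.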